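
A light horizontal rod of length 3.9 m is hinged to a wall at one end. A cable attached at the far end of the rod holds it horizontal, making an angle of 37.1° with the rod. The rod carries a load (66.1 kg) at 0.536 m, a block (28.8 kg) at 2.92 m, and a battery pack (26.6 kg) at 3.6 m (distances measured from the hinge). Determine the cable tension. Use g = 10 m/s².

Sum moments about the hinge (the unknown hinge reaction has zero arm there).
Load: 66.1 × 10 = 661 N down at 0.536 m → arm 0.536 m, τ = 661 × 0.536 = 354.3 N·m clockwise.
Block: 28.8 × 10 = 288 N down at 2.92 m → arm 2.92 m, τ = 288 × 2.92 = 841 N·m clockwise.
Battery pack: 26.6 × 10 = 266 N down at 3.6 m → arm 3.6 m, τ = 266 × 3.6 = 957.6 N·m clockwise.
Total clockwise load moment = 2153 N·m.
The cable tension T acts at 3.9 m; only its component perpendicular to the rod, T sinθ, produces torque. sin 37.1° = 0.6032.
For rotational equilibrium, T × 3.9 × 0.6032 = 2153, so T = 2153 / 2.352 = 915 N.

T ≈ 915 N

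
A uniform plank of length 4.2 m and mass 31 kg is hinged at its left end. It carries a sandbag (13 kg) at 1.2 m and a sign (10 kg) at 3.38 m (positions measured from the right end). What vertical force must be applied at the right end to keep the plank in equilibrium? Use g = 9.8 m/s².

F ≈ 262 N

Choose the left end as the axis so the unknown pivot reaction has zero arm there.
Beam weight: 31 × 9.8 = 303.8 N down at 2.1 m → arm 2.1 m, τ = 303.8 × 2.1 = 638 N·m clockwise.
Sandbag: 13 × 9.8 = 127.4 N down at 1.2 m → arm 3 m, τ = 127.4 × 3 = 382.2 N·m clockwise.
Sign: 10 × 9.8 = 98 N down at 3.38 m → arm 0.82 m, τ = 98 × 0.82 = 80.36 N·m clockwise.
Net moment of the loads = 1101 N·m clockwise.
The upward force F acts at the right end, arm 4.2 m, giving F × 4.2 counterclockwise.
Στ = 0 ⇒ F × 4.2 = 1101 ⇒ F = 1101 / 4.2 = 262 N.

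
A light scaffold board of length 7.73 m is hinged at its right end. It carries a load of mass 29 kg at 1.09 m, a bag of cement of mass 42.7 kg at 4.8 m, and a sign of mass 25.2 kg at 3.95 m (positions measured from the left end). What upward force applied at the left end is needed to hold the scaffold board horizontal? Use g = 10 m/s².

Sum moments about the right end (the unknown pivot reaction has zero arm there).
Load: 29 × 10 = 290 N down at 1.09 m → arm 6.64 m, τ = 290 × 6.64 = 1926 N·m counterclockwise.
Bag of cement: 42.7 × 10 = 427 N down at 4.8 m → arm 2.93 m, τ = 427 × 2.93 = 1251 N·m counterclockwise.
Sign: 25.2 × 10 = 252 N down at 3.95 m → arm 3.78 m, τ = 252 × 3.78 = 952.6 N·m counterclockwise.
Net moment of the loads = 4130 N·m counterclockwise.
The upward force F acts at the left end, arm 7.73 m, giving F × 7.73 clockwise.
Setting net torque to zero: F × 7.73 = 4130 → F = 4130 / 7.73 = 534 N.

F ≈ 534 N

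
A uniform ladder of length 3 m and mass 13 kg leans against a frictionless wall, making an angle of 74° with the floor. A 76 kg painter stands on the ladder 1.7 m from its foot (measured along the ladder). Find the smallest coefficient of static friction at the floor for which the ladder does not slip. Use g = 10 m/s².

μ_min ≈ 0.16

About the foot of the ladder:
Ladder weight 13×10 = 130 N acts at 1.5 m along the ladder; its horizontal arm is 1.5·cos74° = 0.4135 m → τ = 53.75 N·m clockwise.
Painter: 76×10 = 760 N at 1.7 m → arm 0.4686 m → τ = 356.1 N·m clockwise.
Wall normal N acts horizontally at the top; its moment arm is the height L sinθ = 3·sin74° = 2.884 m, counterclockwise.
Setting net torque to zero: N × 2.884 = 409.9 → N = 142.1 N.
ΣFx = 0 ⇒ f = N_wall = 142.1 N. ΣFy = 0 ⇒ N_floor = 890 N.
μ_min = f / N_floor = 142.1 / 890 = 0.16.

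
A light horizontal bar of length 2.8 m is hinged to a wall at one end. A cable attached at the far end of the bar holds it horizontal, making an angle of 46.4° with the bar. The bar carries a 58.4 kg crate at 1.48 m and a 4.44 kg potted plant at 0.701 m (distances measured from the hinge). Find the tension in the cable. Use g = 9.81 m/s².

Choose the hinge as the axis so the unknown hinge reaction has zero arm there.
Crate: 58.4 × 9.81 = 572.9 N down at 1.48 m → arm 1.48 m, τ = 572.9 × 1.48 = 847.9 N·m clockwise.
Potted plant: 4.44 × 9.81 = 43.56 N down at 0.701 m → arm 0.701 m, τ = 43.56 × 0.701 = 30.54 N·m clockwise.
Total clockwise load moment = 878.4 N·m.
The cable tension T acts at 2.8 m; only its component perpendicular to the bar, T sinθ, produces torque. sin 46.4° = 0.7242.
Setting net torque to zero: T × 2.8 × 0.7242 = 878.4 → T = 878.4 / 2.028 = 433 N.

T ≈ 433 N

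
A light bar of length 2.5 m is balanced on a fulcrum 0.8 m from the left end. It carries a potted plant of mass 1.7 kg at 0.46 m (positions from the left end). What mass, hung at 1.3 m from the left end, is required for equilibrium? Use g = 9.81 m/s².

m ≈ 1.16 kg

Take moments about the fulcrum (at 0.8 m from the left end).
Potted plant: 1.7 × 9.81 = 16.68 N down at 0.46 m → arm 0.34 m, τ = 16.68 × 0.34 = 5.671 N·m counterclockwise.
Net moment of known loads = 5.671 N·m counterclockwise.
An unknown mass m at 1.3 m has arm 0.5 m; its moment is m·g·0.5 clockwise.
Balancing moments: m × 9.81 × 0.5 = 5.671, giving m = 5.671 / (9.81 × 0.5) = 1.16 kg.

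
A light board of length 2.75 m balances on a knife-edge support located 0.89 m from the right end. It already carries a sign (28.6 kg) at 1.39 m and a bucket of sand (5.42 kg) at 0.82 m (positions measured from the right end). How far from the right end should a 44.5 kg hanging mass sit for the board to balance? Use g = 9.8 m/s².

About the knife-edge support (at 0.89 m from the right end):
Sign: 28.6 × 9.8 = 280.3 N down at 1.39 m → arm 0.5 m, τ = 280.3 × 0.5 = 140.2 N·m counterclockwise.
Bucket of sand: 5.42 × 9.8 = 53.12 N down at 0.82 m → arm 0.07 m, τ = 53.12 × 0.07 = 3.718 N·m clockwise.
Net moment of existing loads = 136.5 N·m counterclockwise.
The hanging mass weighs 44.5 × 9.8 = 436.1 N and must supply an equal clockwise moment, so its lever arm about the knife-edge support is 136.5 / 436.1 = 0.313 m.
That puts it at 0.89 − 0.313 = 0.577 m from the right end.

x ≈ 0.577 m from the right end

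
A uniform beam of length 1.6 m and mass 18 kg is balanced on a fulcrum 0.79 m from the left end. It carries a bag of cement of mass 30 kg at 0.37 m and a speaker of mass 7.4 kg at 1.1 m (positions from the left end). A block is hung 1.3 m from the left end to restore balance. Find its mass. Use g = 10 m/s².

m ≈ 19.9 kg

About the fulcrum (at 0.79 m from the left end):
Beam weight: 18 × 10 = 180 N down at 0.8 m → arm 0.01 m, τ = 180 × 0.01 = 1.8 N·m clockwise.
Bag of cement: 30 × 10 = 300 N down at 0.37 m → arm 0.42 m, τ = 300 × 0.42 = 126 N·m counterclockwise.
Speaker: 7.4 × 10 = 74 N down at 1.1 m → arm 0.31 m, τ = 74 × 0.31 = 22.94 N·m clockwise.
Net moment of known loads = 101.3 N·m counterclockwise.
An unknown mass m at 1.3 m has arm 0.51 m; its moment is m·g·0.51 clockwise.
Στ = 0 ⇒ m × 10 × 0.51 = 101.3 ⇒ m = 101.3 / (10 × 0.51) = 19.9 kg.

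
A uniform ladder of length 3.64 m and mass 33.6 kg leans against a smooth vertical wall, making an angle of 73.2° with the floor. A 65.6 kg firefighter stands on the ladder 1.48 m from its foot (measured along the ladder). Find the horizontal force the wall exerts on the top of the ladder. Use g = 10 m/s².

N_wall ≈ 131 N

Sum moments about the foot of the ladder (the floor normal and friction both act there and drop out).
Ladder weight 33.6×10 = 336 N acts at 1.82 m along the ladder; its horizontal arm is 1.82·cos73.2° = 0.526 m → τ = 176.7 N·m clockwise.
Firefighter: 65.6×10 = 656 N at 1.48 m → arm 0.4278 m → τ = 280.6 N·m clockwise.
Wall normal N acts horizontally at the top; its moment arm is the height L sinθ = 3.64·sin73.2° = 3.485 m, counterclockwise.
Balancing moments: N × 3.485 = 457.3, giving N = 131 N.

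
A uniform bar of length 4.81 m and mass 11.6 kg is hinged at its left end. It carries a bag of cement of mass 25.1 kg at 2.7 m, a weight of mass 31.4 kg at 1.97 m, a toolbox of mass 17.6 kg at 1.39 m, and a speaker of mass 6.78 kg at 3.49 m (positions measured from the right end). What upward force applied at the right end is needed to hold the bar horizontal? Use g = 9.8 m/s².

F ≈ 487 N

About the left end:
Beam weight: 11.6 × 9.8 = 113.7 N down at 2.405 m → arm 2.405 m, τ = 113.7 × 2.405 = 273.4 N·m clockwise.
Bag of cement: 25.1 × 9.8 = 246 N down at 2.7 m → arm 2.11 m, τ = 246 × 2.11 = 519.1 N·m clockwise.
Weight: 31.4 × 9.8 = 307.7 N down at 1.97 m → arm 2.84 m, τ = 307.7 × 2.84 = 873.9 N·m clockwise.
Toolbox: 17.6 × 9.8 = 172.5 N down at 1.39 m → arm 3.42 m, τ = 172.5 × 3.42 = 589.9 N·m clockwise.
Speaker: 6.78 × 9.8 = 66.44 N down at 3.49 m → arm 1.32 m, τ = 66.44 × 1.32 = 87.7 N·m clockwise.
Net moment of the loads = 2344 N·m clockwise.
The upward force F acts at the right end, arm 4.81 m, giving F × 4.81 counterclockwise.
Balancing moments: F × 4.81 = 2344, giving F = 2344 / 4.81 = 487 N.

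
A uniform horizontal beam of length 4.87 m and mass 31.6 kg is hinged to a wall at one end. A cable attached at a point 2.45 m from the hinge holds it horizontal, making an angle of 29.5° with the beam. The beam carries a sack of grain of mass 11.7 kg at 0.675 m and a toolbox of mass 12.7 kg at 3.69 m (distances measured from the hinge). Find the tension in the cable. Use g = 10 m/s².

Taking torques about the hinge:
Beam weight: 31.6 × 10 = 316 N down at 2.435 m → arm 2.435 m, τ = 316 × 2.435 = 769.5 N·m clockwise.
Sack of grain: 11.7 × 10 = 117 N down at 0.675 m → arm 0.675 m, τ = 117 × 0.675 = 78.98 N·m clockwise.
Toolbox: 12.7 × 10 = 127 N down at 3.69 m → arm 3.69 m, τ = 127 × 3.69 = 468.6 N·m clockwise.
Total clockwise load moment = 1317 N·m.
The cable tension T acts at 2.45 m; only its component perpendicular to the beam, T sinθ, produces torque. sin 29.5° = 0.4924.
Balancing moments: T × 2.45 × 0.4924 = 1317, giving T = 1317 / 1.206 = 1090 N.

T ≈ 1090 N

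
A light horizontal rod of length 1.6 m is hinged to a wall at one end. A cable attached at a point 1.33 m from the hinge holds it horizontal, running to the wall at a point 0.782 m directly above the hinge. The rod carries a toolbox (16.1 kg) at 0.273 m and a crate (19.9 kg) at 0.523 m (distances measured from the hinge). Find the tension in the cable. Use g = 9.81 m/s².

T ≈ 215 N

About the hinge:
Toolbox: 16.1 × 9.81 = 157.9 N down at 0.273 m → arm 0.273 m, τ = 157.9 × 0.273 = 43.11 N·m clockwise.
Crate: 19.9 × 9.81 = 195.2 N down at 0.523 m → arm 0.523 m, τ = 195.2 × 0.523 = 102.1 N·m clockwise.
Total clockwise load moment = 145.2 N·m.
The cable tension T acts at 1.33 m; only its component perpendicular to the rod, T sinθ, produces torque. sinθ = h/√(h²+d²) = 0.782/√(0.782²+1.33²) = 0.5069.
For rotational equilibrium, T × 1.33 × 0.5069 = 145.2, so T = 145.2 / 0.6742 = 215 N.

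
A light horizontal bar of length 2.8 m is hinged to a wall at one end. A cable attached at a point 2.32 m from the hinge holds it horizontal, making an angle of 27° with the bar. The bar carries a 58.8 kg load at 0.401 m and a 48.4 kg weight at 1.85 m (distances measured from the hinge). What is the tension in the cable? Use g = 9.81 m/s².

T ≈ 1050 N

Choose the hinge as the axis so the unknown hinge reaction has zero arm there.
Load: 58.8 × 9.81 = 576.8 N down at 0.401 m → arm 0.401 m, τ = 576.8 × 0.401 = 231.3 N·m clockwise.
Weight: 48.4 × 9.81 = 474.8 N down at 1.85 m → arm 1.85 m, τ = 474.8 × 1.85 = 878.4 N·m clockwise.
Total clockwise load moment = 1110 N·m.
The cable tension T acts at 2.32 m; only its component perpendicular to the bar, T sinθ, produces torque. sin 27° = 0.454.
Στ = 0 ⇒ T × 2.32 × 0.454 = 1110 ⇒ T = 1110 / 1.053 = 1050 N.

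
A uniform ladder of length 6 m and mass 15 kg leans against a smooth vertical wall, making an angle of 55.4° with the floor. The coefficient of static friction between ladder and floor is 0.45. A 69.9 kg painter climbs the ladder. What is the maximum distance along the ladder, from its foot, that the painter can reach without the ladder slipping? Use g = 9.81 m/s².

d ≈ 4.11 m

About the foot of the ladder:
Ladder weight 15×9.81 = 147.2 N acts at 3 m along the ladder; its horizontal arm is 3·cos55.4° = 1.704 m → τ = 250.8 N·m clockwise.
Painter weight 69.9×9.81 = 685.7 N at distance d → arm d·cos55.4° → τ = 685.7·d·0.5678 clockwise.
Wall normal N at the top has arm L sinθ = 4.939 m counterclockwise, so Στ = 0 gives N·4.939 = 250.8 + 389.3·d.
ΣFy = 0 ⇒ N_floor = 832.9 N, so the maximum friction is μ_s·N_floor = 0.45×832.9 = 374.8 N. ΣFx = 0 ⇒ N_wall = f, so at the slipping point N = 374.8 N.
Substituting: 374.8×4.939 = 250.8 + 389.3·d ⇒ d = (1851 − 250.8) / 389.3 = 4.11 m.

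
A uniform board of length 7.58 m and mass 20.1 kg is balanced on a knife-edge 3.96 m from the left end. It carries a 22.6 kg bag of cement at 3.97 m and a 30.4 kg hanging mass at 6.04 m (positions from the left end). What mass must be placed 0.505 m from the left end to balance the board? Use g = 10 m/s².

Taking torques about the knife-edge (at 3.96 m from the left end):
Beam weight: 20.1 × 10 = 201 N down at 3.79 m → arm 0.17 m, τ = 201 × 0.17 = 34.17 N·m counterclockwise.
Bag of cement: 22.6 × 10 = 226 N down at 3.97 m → arm 0.01 m, τ = 226 × 0.01 = 2.26 N·m clockwise.
Hanging mass: 30.4 × 10 = 304 N down at 6.04 m → arm 2.08 m, τ = 304 × 2.08 = 632.3 N·m clockwise.
Net moment of known loads = 600.4 N·m clockwise.
An unknown mass m at 0.505 m has arm 3.455 m; its moment is m·g·3.455 counterclockwise.
For rotational equilibrium, m × 10 × 3.455 = 600.4, so m = 600.4 / (10 × 3.455) = 17.4 kg.

m ≈ 17.4 kg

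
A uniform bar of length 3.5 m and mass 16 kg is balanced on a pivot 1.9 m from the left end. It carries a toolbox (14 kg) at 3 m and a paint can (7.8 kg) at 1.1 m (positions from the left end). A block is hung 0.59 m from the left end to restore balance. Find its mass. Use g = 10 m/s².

About the pivot (at 1.9 m from the left end):
Beam weight: 16 × 10 = 160 N down at 1.75 m → arm 0.15 m, τ = 160 × 0.15 = 24 N·m counterclockwise.
Toolbox: 14 × 10 = 140 N down at 3 m → arm 1.1 m, τ = 140 × 1.1 = 154 N·m clockwise.
Paint can: 7.8 × 10 = 78 N down at 1.1 m → arm 0.8 m, τ = 78 × 0.8 = 62.4 N·m counterclockwise.
Net moment of known loads = 67.6 N·m clockwise.
An unknown mass m at 0.59 m has arm 1.31 m; its moment is m·g·1.31 counterclockwise.
Στ = 0 ⇒ m × 10 × 1.31 = 67.6 ⇒ m = 67.6 / (10 × 1.31) = 5.16 kg.

m ≈ 5.16 kg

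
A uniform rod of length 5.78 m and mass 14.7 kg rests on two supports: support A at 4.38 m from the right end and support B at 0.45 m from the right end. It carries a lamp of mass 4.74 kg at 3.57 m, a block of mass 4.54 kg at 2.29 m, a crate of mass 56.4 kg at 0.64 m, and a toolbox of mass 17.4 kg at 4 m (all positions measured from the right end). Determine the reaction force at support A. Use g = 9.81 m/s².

R_A ≈ 328 N

Sum moments about support B (its reaction then has zero moment arm).
Beam weight: 14.7 × 9.81 = 144.2 N down at 2.89 m → arm 2.44 m, τ = 144.2 × 2.44 = 351.8 N·m counterclockwise.
Lamp: 4.74 × 9.81 = 46.5 N down at 3.57 m → arm 3.12 m, τ = 46.5 × 3.12 = 145.1 N·m counterclockwise.
Block: 4.54 × 9.81 = 44.54 N down at 2.29 m → arm 1.84 m, τ = 44.54 × 1.84 = 81.95 N·m counterclockwise.
Crate: 56.4 × 9.81 = 553.3 N down at 0.64 m → arm 0.19 m, τ = 553.3 × 0.19 = 105.1 N·m counterclockwise.
Toolbox: 17.4 × 9.81 = 170.7 N down at 4 m → arm 3.55 m, τ = 170.7 × 3.55 = 606 N·m counterclockwise.
Net load moment about support B = 1290 N·m counterclockwise.
Reaction R at support A is upward at 4.38 m, arm 3.93 m → moment R × 3.93 clockwise.
For rotational equilibrium, R × 3.93 = 1290, so R = 328 N.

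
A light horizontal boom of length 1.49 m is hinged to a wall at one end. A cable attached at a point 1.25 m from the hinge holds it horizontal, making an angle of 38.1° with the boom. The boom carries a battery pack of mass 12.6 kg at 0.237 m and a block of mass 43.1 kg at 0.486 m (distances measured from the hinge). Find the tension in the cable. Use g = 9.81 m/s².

T ≈ 304 N

Taking torques about the hinge:
Battery pack: 12.6 × 9.81 = 123.6 N down at 0.237 m → arm 0.237 m, τ = 123.6 × 0.237 = 29.29 N·m clockwise.
Block: 43.1 × 9.81 = 422.8 N down at 0.486 m → arm 0.486 m, τ = 422.8 × 0.486 = 205.5 N·m clockwise.
Total clockwise load moment = 234.8 N·m.
The cable tension T acts at 1.25 m; only its component perpendicular to the boom, T sinθ, produces torque. sin 38.1° = 0.617.
Balancing moments: T × 1.25 × 0.617 = 234.8, giving T = 234.8 / 0.7712 = 304 N.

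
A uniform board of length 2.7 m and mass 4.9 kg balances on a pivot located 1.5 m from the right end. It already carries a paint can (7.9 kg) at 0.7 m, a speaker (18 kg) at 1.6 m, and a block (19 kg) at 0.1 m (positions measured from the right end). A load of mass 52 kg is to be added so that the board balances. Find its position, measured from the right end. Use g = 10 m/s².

Choose the pivot (at 1.5 m from the right end) as the axis so the support reaction has zero arm there.
Beam weight: 4.9 × 10 = 49 N down at 1.35 m → arm 0.15 m, τ = 49 × 0.15 = 7.35 N·m clockwise.
Paint can: 7.9 × 10 = 79 N down at 0.7 m → arm 0.8 m, τ = 79 × 0.8 = 63.2 N·m clockwise.
Speaker: 18 × 10 = 180 N down at 1.6 m → arm 0.1 m, τ = 180 × 0.1 = 18 N·m counterclockwise.
Block: 19 × 10 = 190 N down at 0.1 m → arm 1.4 m, τ = 190 × 1.4 = 266 N·m clockwise.
Net moment of existing loads = 318.6 N·m clockwise.
The load weighs 52 × 10 = 520 N and must supply an equal counterclockwise moment, so its lever arm about the pivot is 318.6 / 520 = 0.613 m.
That puts it at 1.5 + 0.613 = 2.11 m from the right end.

x ≈ 2.11 m from the right end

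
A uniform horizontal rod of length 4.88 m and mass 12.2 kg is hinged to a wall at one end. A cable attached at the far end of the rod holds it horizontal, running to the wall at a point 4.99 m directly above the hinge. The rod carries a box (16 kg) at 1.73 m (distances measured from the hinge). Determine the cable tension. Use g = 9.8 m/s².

T ≈ 161 N

About the hinge:
Beam weight: 12.2 × 9.8 = 119.6 N down at 2.44 m → arm 2.44 m, τ = 119.6 × 2.44 = 291.8 N·m clockwise.
Box: 16 × 9.8 = 156.8 N down at 1.73 m → arm 1.73 m, τ = 156.8 × 1.73 = 271.3 N·m clockwise.
Total clockwise load moment = 563.1 N·m.
The cable tension T acts at 4.88 m; only its component perpendicular to the rod, T sinθ, produces torque. sinθ = h/√(h²+d²) = 4.99/√(4.99²+4.88²) = 0.7149.
Setting net torque to zero: T × 4.88 × 0.7149 = 563.1 → T = 563.1 / 3.489 = 161 N.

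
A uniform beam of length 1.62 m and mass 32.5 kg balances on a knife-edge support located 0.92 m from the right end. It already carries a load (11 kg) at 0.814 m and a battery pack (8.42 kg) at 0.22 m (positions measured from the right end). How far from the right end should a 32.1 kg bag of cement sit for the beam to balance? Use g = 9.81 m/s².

x ≈ 1.25 m from the right end

Take moments about the knife-edge support (at 0.92 m from the right end).
Beam weight: 32.5 × 9.81 = 318.8 N down at 0.81 m → arm 0.11 m, τ = 318.8 × 0.11 = 35.07 N·m clockwise.
Load: 11 × 9.81 = 107.9 N down at 0.814 m → arm 0.106 m, τ = 107.9 × 0.106 = 11.44 N·m clockwise.
Battery pack: 8.42 × 9.81 = 82.6 N down at 0.22 m → arm 0.7 m, τ = 82.6 × 0.7 = 57.82 N·m clockwise.
Net moment of existing loads = 104.3 N·m clockwise.
The bag of cement weighs 32.1 × 9.81 = 314.9 N and must supply an equal counterclockwise moment, so its lever arm about the knife-edge support is 104.3 / 314.9 = 0.331 m.
That puts it at 0.92 + 0.331 = 1.25 m from the right end.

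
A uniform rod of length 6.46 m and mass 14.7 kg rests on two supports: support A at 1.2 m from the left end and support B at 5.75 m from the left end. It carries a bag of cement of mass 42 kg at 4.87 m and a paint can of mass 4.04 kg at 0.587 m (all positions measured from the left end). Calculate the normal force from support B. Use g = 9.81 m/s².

Taking torques about support A:
Beam weight: 14.7 × 9.81 = 144.2 N down at 3.23 m → arm 2.03 m, τ = 144.2 × 2.03 = 292.7 N·m clockwise.
Bag of cement: 42 × 9.81 = 412 N down at 4.87 m → arm 3.67 m, τ = 412 × 3.67 = 1512 N·m clockwise.
Paint can: 4.04 × 9.81 = 39.63 N down at 0.587 m → arm 0.613 m, τ = 39.63 × 0.613 = 24.29 N·m counterclockwise.
Net load moment about support A = 1780 N·m clockwise.
Reaction R at support B is upward at 5.75 m, arm 4.55 m → moment R × 4.55 counterclockwise.
Setting net torque to zero: R × 4.55 = 1780 → R = 391 N.

R_B ≈ 391 N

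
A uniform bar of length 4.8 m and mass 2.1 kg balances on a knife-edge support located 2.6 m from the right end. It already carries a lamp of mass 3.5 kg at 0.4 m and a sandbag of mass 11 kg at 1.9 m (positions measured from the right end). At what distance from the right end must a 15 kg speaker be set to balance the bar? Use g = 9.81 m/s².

Taking torques about the knife-edge support (at 2.6 m from the right end):
Beam weight: 2.1 × 9.81 = 20.6 N down at 2.4 m → arm 0.2 m, τ = 20.6 × 0.2 = 4.12 N·m clockwise.
Lamp: 3.5 × 9.81 = 34.34 N down at 0.4 m → arm 2.2 m, τ = 34.34 × 2.2 = 75.55 N·m clockwise.
Sandbag: 11 × 9.81 = 107.9 N down at 1.9 m → arm 0.7 m, τ = 107.9 × 0.7 = 75.53 N·m clockwise.
Net moment of existing loads = 155.2 N·m clockwise.
The speaker weighs 15 × 9.81 = 147.2 N and must supply an equal counterclockwise moment, so its lever arm about the knife-edge support is 155.2 / 147.2 = 1.05 m.
That puts it at 2.6 + 1.05 = 3.65 m from the right end.

x ≈ 3.65 m from the right end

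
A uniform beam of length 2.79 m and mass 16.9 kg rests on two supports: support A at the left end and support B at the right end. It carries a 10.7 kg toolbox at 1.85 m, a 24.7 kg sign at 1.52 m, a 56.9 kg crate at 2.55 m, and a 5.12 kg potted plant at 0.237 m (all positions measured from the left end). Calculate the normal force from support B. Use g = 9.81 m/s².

R_B ≈ 799 N

Sum moments about support A (its reaction then has zero moment arm).
Beam weight: 16.9 × 9.81 = 165.8 N down at 1.395 m → arm 1.395 m, τ = 165.8 × 1.395 = 231.3 N·m clockwise.
Toolbox: 10.7 × 9.81 = 105 N down at 1.85 m → arm 1.85 m, τ = 105 × 1.85 = 194.2 N·m clockwise.
Sign: 24.7 × 9.81 = 242.3 N down at 1.52 m → arm 1.52 m, τ = 242.3 × 1.52 = 368.3 N·m clockwise.
Crate: 56.9 × 9.81 = 558.2 N down at 2.55 m → arm 2.55 m, τ = 558.2 × 2.55 = 1423 N·m clockwise.
Potted plant: 5.12 × 9.81 = 50.23 N down at 0.237 m → arm 0.237 m, τ = 50.23 × 0.237 = 11.9 N·m clockwise.
Net load moment about support A = 2229 N·m clockwise.
Reaction R at support B is upward at 2.79 m, arm 2.79 m → moment R × 2.79 counterclockwise.
For rotational equilibrium, R × 2.79 = 2229, so R = 799 N.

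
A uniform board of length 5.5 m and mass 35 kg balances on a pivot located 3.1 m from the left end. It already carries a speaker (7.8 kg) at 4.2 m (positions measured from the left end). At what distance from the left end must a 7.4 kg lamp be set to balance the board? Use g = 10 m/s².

Sum moments about the pivot (at 3.1 m from the left end) (the support reaction has zero arm there).
Beam weight: 35 × 10 = 350 N down at 2.75 m → arm 0.35 m, τ = 350 × 0.35 = 122.5 N·m counterclockwise.
Speaker: 7.8 × 10 = 78 N down at 4.2 m → arm 1.1 m, τ = 78 × 1.1 = 85.8 N·m clockwise.
Net moment of existing loads = 36.7 N·m counterclockwise.
The lamp weighs 7.4 × 10 = 74 N and must supply an equal clockwise moment, so its lever arm about the pivot is 36.7 / 74 = 0.496 m.
That puts it at 3.1 + 0.496 = 3.6 m from the left end.

x ≈ 3.6 m from the left end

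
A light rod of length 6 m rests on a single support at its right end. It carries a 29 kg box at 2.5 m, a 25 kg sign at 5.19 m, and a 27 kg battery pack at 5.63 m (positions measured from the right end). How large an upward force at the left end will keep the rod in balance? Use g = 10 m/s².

F ≈ 590 N

Take moments about the right end.
Box: 29 × 10 = 290 N down at 2.5 m → arm 2.5 m, τ = 290 × 2.5 = 725 N·m counterclockwise.
Sign: 25 × 10 = 250 N down at 5.19 m → arm 5.19 m, τ = 250 × 5.19 = 1298 N·m counterclockwise.
Battery pack: 27 × 10 = 270 N down at 5.63 m → arm 5.63 m, τ = 270 × 5.63 = 1520 N·m counterclockwise.
Net moment of the loads = 3543 N·m counterclockwise.
The upward force F acts at the left end, arm 6 m, giving F × 6 clockwise.
Balancing moments: F × 6 = 3543, giving F = 3543 / 6 = 590 N.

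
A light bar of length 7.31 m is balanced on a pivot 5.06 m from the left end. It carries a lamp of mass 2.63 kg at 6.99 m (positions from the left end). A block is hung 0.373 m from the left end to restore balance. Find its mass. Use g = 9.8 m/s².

Taking torques about the pivot (at 5.06 m from the left end):
Lamp: 2.63 × 9.8 = 25.77 N down at 6.99 m → arm 1.93 m, τ = 25.77 × 1.93 = 49.74 N·m clockwise.
Net moment of known loads = 49.74 N·m clockwise.
An unknown mass m at 0.373 m has arm 4.687 m; its moment is m·g·4.687 counterclockwise.
Στ = 0 ⇒ m × 9.8 × 4.687 = 49.74 ⇒ m = 49.74 / (9.8 × 4.687) = 1.08 kg.

m ≈ 1.08 kg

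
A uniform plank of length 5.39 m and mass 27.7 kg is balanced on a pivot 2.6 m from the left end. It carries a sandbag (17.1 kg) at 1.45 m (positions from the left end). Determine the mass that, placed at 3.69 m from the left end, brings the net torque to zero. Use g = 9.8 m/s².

m ≈ 15.6 kg

Taking torques about the pivot (at 2.6 m from the left end):
Beam weight: 27.7 × 9.8 = 271.5 N down at 2.695 m → arm 0.095 m, τ = 271.5 × 0.095 = 25.79 N·m clockwise.
Sandbag: 17.1 × 9.8 = 167.6 N down at 1.45 m → arm 1.15 m, τ = 167.6 × 1.15 = 192.7 N·m counterclockwise.
Net moment of known loads = 166.9 N·m counterclockwise.
An unknown mass m at 3.69 m has arm 1.09 m; its moment is m·g·1.09 clockwise.
For rotational equilibrium, m × 9.8 × 1.09 = 166.9, so m = 166.9 / (9.8 × 1.09) = 15.6 kg.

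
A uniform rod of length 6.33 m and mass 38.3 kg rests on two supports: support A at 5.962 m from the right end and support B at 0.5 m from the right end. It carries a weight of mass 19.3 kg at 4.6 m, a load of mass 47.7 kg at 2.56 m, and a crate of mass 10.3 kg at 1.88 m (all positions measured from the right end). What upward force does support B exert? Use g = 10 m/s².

Take moments about support A.
Beam weight: 38.3 × 10 = 383 N down at 3.165 m → arm 2.797 m, τ = 383 × 2.797 = 1071 N·m clockwise.
Weight: 19.3 × 10 = 193 N down at 4.6 m → arm 1.362 m, τ = 193 × 1.362 = 262.9 N·m clockwise.
Load: 47.7 × 10 = 477 N down at 2.56 m → arm 3.402 m, τ = 477 × 3.402 = 1623 N·m clockwise.
Crate: 10.3 × 10 = 103 N down at 1.88 m → arm 4.082 m, τ = 103 × 4.082 = 420.4 N·m clockwise.
Net load moment about support A = 3377 N·m clockwise.
Reaction R at support B is upward at 0.5 m, arm 5.462 m → moment R × 5.462 counterclockwise.
Στ = 0 ⇒ R × 5.462 = 3377 ⇒ R = 618 N.

R_B ≈ 618 N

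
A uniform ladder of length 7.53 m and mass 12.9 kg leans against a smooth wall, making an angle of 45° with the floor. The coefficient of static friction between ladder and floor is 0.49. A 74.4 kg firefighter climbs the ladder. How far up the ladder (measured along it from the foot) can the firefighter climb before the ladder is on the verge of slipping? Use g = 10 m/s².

Choose the foot of the ladder as the axis so the floor normal and friction both act there and drop out.
Ladder weight 12.9×10 = 129 N acts at 3.765 m along the ladder; its horizontal arm is 3.765·cos45° = 2.662 m → τ = 343.4 N·m clockwise.
Firefighter weight 74.4×10 = 744 N at distance d → arm d·cos45° → τ = 744·d·0.7071 clockwise.
Wall normal N at the top has arm L sinθ = 5.325 m counterclockwise, so Στ = 0 gives N·5.325 = 343.4 + 526.1·d.
ΣFy = 0 ⇒ N_floor = 873 N, so the maximum friction is μ_s·N_floor = 0.49×873 = 427.8 N. ΣFx = 0 ⇒ N_wall = f, so at the slipping point N = 427.8 N.
Substituting: 427.8×5.325 = 343.4 + 526.1·d ⇒ d = (2278 − 343.4) / 526.1 = 3.68 m.

d ≈ 3.68 m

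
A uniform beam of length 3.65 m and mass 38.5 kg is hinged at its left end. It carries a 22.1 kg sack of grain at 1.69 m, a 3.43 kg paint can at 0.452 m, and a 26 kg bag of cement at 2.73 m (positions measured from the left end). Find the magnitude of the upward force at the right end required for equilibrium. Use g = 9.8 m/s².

F ≈ 484 N

Choose the left end as the axis so the unknown pivot reaction has zero arm there.
Beam weight: 38.5 × 9.8 = 377.3 N down at 1.825 m → arm 1.825 m, τ = 377.3 × 1.825 = 688.6 N·m clockwise.
Sack of grain: 22.1 × 9.8 = 216.6 N down at 1.69 m → arm 1.69 m, τ = 216.6 × 1.69 = 366.1 N·m clockwise.
Paint can: 3.43 × 9.8 = 33.61 N down at 0.452 m → arm 0.452 m, τ = 33.61 × 0.452 = 15.19 N·m clockwise.
Bag of cement: 26 × 9.8 = 254.8 N down at 2.73 m → arm 2.73 m, τ = 254.8 × 2.73 = 695.6 N·m clockwise.
Net moment of the loads = 1765 N·m clockwise.
The upward force F acts at the right end, arm 3.65 m, giving F × 3.65 counterclockwise.
Setting net torque to zero: F × 3.65 = 1765 → F = 1765 / 3.65 = 484 N.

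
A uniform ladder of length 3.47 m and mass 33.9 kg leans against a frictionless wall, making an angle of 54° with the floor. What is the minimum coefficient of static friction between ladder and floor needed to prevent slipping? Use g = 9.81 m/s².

Take moments about the foot of the ladder.
Ladder weight 33.9×9.81 = 332.6 N acts at 1.735 m along the ladder; its horizontal arm is 1.735·cos54° = 1.02 m → τ = 339.3 N·m clockwise.
Wall normal N acts horizontally at the top; its moment arm is the height L sinθ = 3.47·sin54° = 2.807 m, counterclockwise.
Setting net torque to zero: N × 2.807 = 339.3 → N = 120.9 N.
ΣFx = 0 ⇒ f = N_wall = 120.9 N. ΣFy = 0 ⇒ N_floor = 332.6 N.
μ_min = f / N_floor = 120.9 / 332.6 = 0.363.

μ_min ≈ 0.363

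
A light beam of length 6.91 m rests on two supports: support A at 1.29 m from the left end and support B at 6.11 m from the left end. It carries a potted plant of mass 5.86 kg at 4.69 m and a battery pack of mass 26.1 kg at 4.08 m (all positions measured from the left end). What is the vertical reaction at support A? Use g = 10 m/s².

About support B:
Potted plant: 5.86 × 10 = 58.6 N down at 4.69 m → arm 1.42 m, τ = 58.6 × 1.42 = 83.21 N·m counterclockwise.
Battery pack: 26.1 × 10 = 261 N down at 4.08 m → arm 2.03 m, τ = 261 × 2.03 = 529.8 N·m counterclockwise.
Net load moment about support B = 613 N·m counterclockwise.
Reaction R at support A is upward at 1.29 m, arm 4.82 m → moment R × 4.82 clockwise.
For rotational equilibrium, R × 4.82 = 613, so R = 127 N.

R_A ≈ 127 N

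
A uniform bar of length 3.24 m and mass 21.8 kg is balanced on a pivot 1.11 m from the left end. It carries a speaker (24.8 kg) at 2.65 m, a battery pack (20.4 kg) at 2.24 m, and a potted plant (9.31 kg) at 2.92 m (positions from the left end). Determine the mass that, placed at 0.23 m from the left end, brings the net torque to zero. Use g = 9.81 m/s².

Take moments about the pivot (at 1.11 m from the left end).
Beam weight: 21.8 × 9.81 = 213.9 N down at 1.62 m → arm 0.51 m, τ = 213.9 × 0.51 = 109.1 N·m clockwise.
Speaker: 24.8 × 9.81 = 243.3 N down at 2.65 m → arm 1.54 m, τ = 243.3 × 1.54 = 374.7 N·m clockwise.
Battery pack: 20.4 × 9.81 = 200.1 N down at 2.24 m → arm 1.13 m, τ = 200.1 × 1.13 = 226.1 N·m clockwise.
Potted plant: 9.31 × 9.81 = 91.33 N down at 2.92 m → arm 1.81 m, τ = 91.33 × 1.81 = 165.3 N·m clockwise.
Net moment of known loads = 875.2 N·m clockwise.
An unknown mass m at 0.23 m has arm 0.88 m; its moment is m·g·0.88 counterclockwise.
For rotational equilibrium, m × 9.81 × 0.88 = 875.2, so m = 875.2 / (9.81 × 0.88) = 101 kg.

m ≈ 101 kg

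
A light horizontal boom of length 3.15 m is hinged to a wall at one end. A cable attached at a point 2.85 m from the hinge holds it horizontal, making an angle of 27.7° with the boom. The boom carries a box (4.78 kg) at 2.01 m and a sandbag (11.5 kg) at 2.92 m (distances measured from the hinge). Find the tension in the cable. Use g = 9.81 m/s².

Sum moments about the hinge (the unknown hinge reaction has zero arm there).
Box: 4.78 × 9.81 = 46.89 N down at 2.01 m → arm 2.01 m, τ = 46.89 × 2.01 = 94.25 N·m clockwise.
Sandbag: 11.5 × 9.81 = 112.8 N down at 2.92 m → arm 2.92 m, τ = 112.8 × 2.92 = 329.4 N·m clockwise.
Total clockwise load moment = 423.6 N·m.
The cable tension T acts at 2.85 m; only its component perpendicular to the boom, T sinθ, produces torque. sin 27.7° = 0.4648.
Στ = 0 ⇒ T × 2.85 × 0.4648 = 423.6 ⇒ T = 423.6 / 1.325 = 320 N.

T ≈ 320 N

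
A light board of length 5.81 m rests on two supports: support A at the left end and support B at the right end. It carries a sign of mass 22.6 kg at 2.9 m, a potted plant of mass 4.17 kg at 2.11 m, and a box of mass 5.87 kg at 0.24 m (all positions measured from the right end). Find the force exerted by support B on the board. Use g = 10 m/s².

R_B ≈ 196 N

Take moments about support A.
Sign: 22.6 × 10 = 226 N down at 2.9 m → arm 2.91 m, τ = 226 × 2.91 = 657.7 N·m clockwise.
Potted plant: 4.17 × 10 = 41.7 N down at 2.11 m → arm 3.7 m, τ = 41.7 × 3.7 = 154.3 N·m clockwise.
Box: 5.87 × 10 = 58.7 N down at 0.24 m → arm 5.57 m, τ = 58.7 × 5.57 = 327 N·m clockwise.
Net load moment about support A = 1139 N·m clockwise.
Reaction R at support B is upward at 0 m, arm 5.81 m → moment R × 5.81 counterclockwise.
For rotational equilibrium, R × 5.81 = 1139, so R = 196 N.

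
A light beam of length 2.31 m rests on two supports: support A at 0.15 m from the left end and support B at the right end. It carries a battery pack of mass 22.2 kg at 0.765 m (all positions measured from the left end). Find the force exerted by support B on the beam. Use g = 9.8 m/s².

R_B ≈ 61.9 N

Take moments about support A.
Battery pack: 22.2 × 9.8 = 217.6 N down at 0.765 m → arm 0.615 m, τ = 217.6 × 0.615 = 133.8 N·m clockwise.
Net load moment about support A = 133.8 N·m clockwise.
Reaction R at support B is upward at 2.31 m, arm 2.16 m → moment R × 2.16 counterclockwise.
Balancing moments: R × 2.16 = 133.8, giving R = 61.9 N.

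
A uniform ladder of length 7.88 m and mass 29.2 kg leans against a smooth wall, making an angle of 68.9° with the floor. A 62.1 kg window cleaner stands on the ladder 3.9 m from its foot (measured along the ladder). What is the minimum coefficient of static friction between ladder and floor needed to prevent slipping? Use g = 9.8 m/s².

μ_min ≈ 0.192

Take moments about the foot of the ladder.
Ladder weight 29.2×9.8 = 286.2 N acts at 3.94 m along the ladder; its horizontal arm is 3.94·cos68.9° = 1.418 m → τ = 405.8 N·m clockwise.
Window cleaner: 62.1×9.8 = 608.6 N at 3.9 m → arm 1.404 m → τ = 854.5 N·m clockwise.
Wall normal N acts horizontally at the top; its moment arm is the height L sinθ = 7.88·sin68.9° = 7.352 m, counterclockwise.
Στ = 0 ⇒ N × 7.352 = 1260 ⇒ N = 171.4 N.
ΣFx = 0 ⇒ f = N_wall = 171.4 N. ΣFy = 0 ⇒ N_floor = 894.8 N.
μ_min = f / N_floor = 171.4 / 894.8 = 0.192.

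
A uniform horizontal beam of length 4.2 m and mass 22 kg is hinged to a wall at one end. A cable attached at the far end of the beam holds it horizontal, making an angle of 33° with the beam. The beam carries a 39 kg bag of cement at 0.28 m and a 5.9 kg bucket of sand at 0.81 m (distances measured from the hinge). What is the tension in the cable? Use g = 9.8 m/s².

Taking torques about the hinge:
Beam weight: 22 × 9.8 = 215.6 N down at 2.1 m → arm 2.1 m, τ = 215.6 × 2.1 = 452.8 N·m clockwise.
Bag of cement: 39 × 9.8 = 382.2 N down at 0.28 m → arm 0.28 m, τ = 382.2 × 0.28 = 107 N·m clockwise.
Bucket of sand: 5.9 × 9.8 = 57.82 N down at 0.81 m → arm 0.81 m, τ = 57.82 × 0.81 = 46.83 N·m clockwise.
Total clockwise load moment = 606.6 N·m.
The cable tension T acts at 4.2 m; only its component perpendicular to the beam, T sinθ, produces torque. sin 33° = 0.5446.
For rotational equilibrium, T × 4.2 × 0.5446 = 606.6, so T = 606.6 / 2.287 = 265 N.

T ≈ 265 N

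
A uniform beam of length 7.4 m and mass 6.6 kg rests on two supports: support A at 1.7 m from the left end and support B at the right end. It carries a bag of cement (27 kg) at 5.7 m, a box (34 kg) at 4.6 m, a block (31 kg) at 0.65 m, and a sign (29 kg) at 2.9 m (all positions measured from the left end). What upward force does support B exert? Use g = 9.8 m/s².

R_B ≈ 382 N

Sum moments about support A (its reaction then has zero moment arm).
Beam weight: 6.6 × 9.8 = 64.68 N down at 3.7 m → arm 2 m, τ = 64.68 × 2 = 129.4 N·m clockwise.
Bag of cement: 27 × 9.8 = 264.6 N down at 5.7 m → arm 4 m, τ = 264.6 × 4 = 1058 N·m clockwise.
Box: 34 × 9.8 = 333.2 N down at 4.6 m → arm 2.9 m, τ = 333.2 × 2.9 = 966.3 N·m clockwise.
Block: 31 × 9.8 = 303.8 N down at 0.65 m → arm 1.05 m, τ = 303.8 × 1.05 = 319 N·m counterclockwise.
Sign: 29 × 9.8 = 284.2 N down at 2.9 m → arm 1.2 m, τ = 284.2 × 1.2 = 341 N·m clockwise.
Net load moment about support A = 2176 N·m clockwise.
Reaction R at support B is upward at 7.4 m, arm 5.7 m → moment R × 5.7 counterclockwise.
For rotational equilibrium, R × 5.7 = 2176, so R = 382 N.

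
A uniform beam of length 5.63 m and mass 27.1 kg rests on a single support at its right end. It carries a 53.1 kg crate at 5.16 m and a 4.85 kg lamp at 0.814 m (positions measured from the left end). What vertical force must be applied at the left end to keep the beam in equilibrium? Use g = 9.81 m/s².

F ≈ 217 N

Taking torques about the right end:
Beam weight: 27.1 × 9.81 = 265.9 N down at 2.815 m → arm 2.815 m, τ = 265.9 × 2.815 = 748.5 N·m counterclockwise.
Crate: 53.1 × 9.81 = 520.9 N down at 5.16 m → arm 0.47 m, τ = 520.9 × 0.47 = 244.8 N·m counterclockwise.
Lamp: 4.85 × 9.81 = 47.58 N down at 0.814 m → arm 4.816 m, τ = 47.58 × 4.816 = 229.1 N·m counterclockwise.
Net moment of the loads = 1222 N·m counterclockwise.
The upward force F acts at the left end, arm 5.63 m, giving F × 5.63 clockwise.
Στ = 0 ⇒ F × 5.63 = 1222 ⇒ F = 1222 / 5.63 = 217 N.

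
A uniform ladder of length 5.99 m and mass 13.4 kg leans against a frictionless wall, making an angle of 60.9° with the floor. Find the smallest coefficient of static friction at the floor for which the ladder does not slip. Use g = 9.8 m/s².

About the foot of the ladder:
Ladder weight 13.4×9.8 = 131.3 N acts at 2.995 m along the ladder; its horizontal arm is 2.995·cos60.9° = 1.457 m → τ = 191.3 N·m clockwise.
Wall normal N acts horizontally at the top; its moment arm is the height L sinθ = 5.99·sin60.9° = 5.234 m, counterclockwise.
Στ = 0 ⇒ N × 5.234 = 191.3 ⇒ N = 36.55 N.
ΣFx = 0 ⇒ f = N_wall = 36.55 N. ΣFy = 0 ⇒ N_floor = 131.3 N.
μ_min = f / N_floor = 36.55 / 131.3 = 0.278.

μ_min ≈ 0.278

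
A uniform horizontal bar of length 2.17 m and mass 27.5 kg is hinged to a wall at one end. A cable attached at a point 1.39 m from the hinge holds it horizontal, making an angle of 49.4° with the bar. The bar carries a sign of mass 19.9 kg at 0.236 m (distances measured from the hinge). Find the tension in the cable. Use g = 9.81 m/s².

Sum moments about the hinge (the unknown hinge reaction has zero arm there).
Beam weight: 27.5 × 9.81 = 269.8 N down at 1.085 m → arm 1.085 m, τ = 269.8 × 1.085 = 292.7 N·m clockwise.
Sign: 19.9 × 9.81 = 195.2 N down at 0.236 m → arm 0.236 m, τ = 195.2 × 0.236 = 46.07 N·m clockwise.
Total clockwise load moment = 338.8 N·m.
The cable tension T acts at 1.39 m; only its component perpendicular to the bar, T sinθ, produces torque. sin 49.4° = 0.7593.
For rotational equilibrium, T × 1.39 × 0.7593 = 338.8, so T = 338.8 / 1.055 = 321 N.

T ≈ 321 N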